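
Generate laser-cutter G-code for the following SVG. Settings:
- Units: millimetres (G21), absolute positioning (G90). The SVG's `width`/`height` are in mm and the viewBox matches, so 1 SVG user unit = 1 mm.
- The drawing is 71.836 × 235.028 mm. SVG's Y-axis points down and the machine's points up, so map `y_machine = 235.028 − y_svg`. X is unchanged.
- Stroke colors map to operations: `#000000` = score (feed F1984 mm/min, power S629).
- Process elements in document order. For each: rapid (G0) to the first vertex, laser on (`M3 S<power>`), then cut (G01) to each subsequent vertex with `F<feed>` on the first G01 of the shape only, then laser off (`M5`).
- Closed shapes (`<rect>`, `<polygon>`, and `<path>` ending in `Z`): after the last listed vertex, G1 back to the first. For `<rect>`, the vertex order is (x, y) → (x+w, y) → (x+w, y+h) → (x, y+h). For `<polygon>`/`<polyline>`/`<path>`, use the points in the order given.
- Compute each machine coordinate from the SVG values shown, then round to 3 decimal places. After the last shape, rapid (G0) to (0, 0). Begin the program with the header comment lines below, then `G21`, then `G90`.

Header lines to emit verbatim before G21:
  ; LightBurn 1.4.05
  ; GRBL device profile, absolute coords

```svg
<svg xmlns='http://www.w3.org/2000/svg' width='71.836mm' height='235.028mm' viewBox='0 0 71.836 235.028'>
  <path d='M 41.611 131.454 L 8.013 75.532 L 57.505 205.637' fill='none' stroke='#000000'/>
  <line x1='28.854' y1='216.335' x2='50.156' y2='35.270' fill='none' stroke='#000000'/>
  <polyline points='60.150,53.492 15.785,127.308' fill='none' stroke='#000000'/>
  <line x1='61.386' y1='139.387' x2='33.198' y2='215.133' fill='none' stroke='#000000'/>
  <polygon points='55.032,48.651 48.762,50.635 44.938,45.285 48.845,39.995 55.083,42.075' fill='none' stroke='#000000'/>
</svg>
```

; LightBurn 1.4.05
; GRBL device profile, absolute coords
G21
G90
G0 X41.611 Y103.574
M3 S629
G01 X8.013 Y159.496 F1984
G01 X57.505 Y29.391
M5
G0 X28.854 Y18.693
M3 S629
G01 X50.156 Y199.758 F1984
M5
G0 X60.150 Y181.536
M3 S629
G01 X15.785 Y107.720 F1984
M5
G0 X61.386 Y95.641
M3 S629
G01 X33.198 Y19.895 F1984
M5
G0 X55.032 Y186.377
M3 S629
G01 X48.762 Y184.393 F1984
G01 X44.938 Y189.743
G01 X48.845 Y195.033
G01 X55.083 Y192.953
G01 X55.032 Y186.377
M5
G0 X0.000 Y0.000

viewBox `0 0 71.836 235.028` with mm width/height → 1 unit = 1 mm. Flip: y_m = 235.028 − y_svg.

**Shape 1** — `<path>` open polyline, stroke `#000000` → score (S629, F1984). Machine vertices: (41.611,103.574) → (8.013,159.496) → (57.505,29.391). Open path.

**Shape 2** — `<line>` line segment, stroke `#000000` → score (S629, F1984). Machine vertices: (28.854,18.693) → (50.156,199.758). Open path.

**Shape 3** — `<polyline>` line segment, stroke `#000000` → score (S629, F1984). Machine vertices: (60.150,181.536) → (15.785,107.720). Open path.

**Shape 4** — `<line>` line segment, stroke `#000000` → score (S629, F1984). Machine vertices: (61.386,95.641) → (33.198,19.895). Open path.

**Shape 5** — `<polygon>` regular polygon, stroke `#000000` → score (S629, F1984). Machine vertices: (55.032,186.377) → (48.762,184.393) → (44.938,189.743) → (48.845,195.033) → (55.083,192.953) → (55.032,186.377). Closed: final G1 returns to the first vertex.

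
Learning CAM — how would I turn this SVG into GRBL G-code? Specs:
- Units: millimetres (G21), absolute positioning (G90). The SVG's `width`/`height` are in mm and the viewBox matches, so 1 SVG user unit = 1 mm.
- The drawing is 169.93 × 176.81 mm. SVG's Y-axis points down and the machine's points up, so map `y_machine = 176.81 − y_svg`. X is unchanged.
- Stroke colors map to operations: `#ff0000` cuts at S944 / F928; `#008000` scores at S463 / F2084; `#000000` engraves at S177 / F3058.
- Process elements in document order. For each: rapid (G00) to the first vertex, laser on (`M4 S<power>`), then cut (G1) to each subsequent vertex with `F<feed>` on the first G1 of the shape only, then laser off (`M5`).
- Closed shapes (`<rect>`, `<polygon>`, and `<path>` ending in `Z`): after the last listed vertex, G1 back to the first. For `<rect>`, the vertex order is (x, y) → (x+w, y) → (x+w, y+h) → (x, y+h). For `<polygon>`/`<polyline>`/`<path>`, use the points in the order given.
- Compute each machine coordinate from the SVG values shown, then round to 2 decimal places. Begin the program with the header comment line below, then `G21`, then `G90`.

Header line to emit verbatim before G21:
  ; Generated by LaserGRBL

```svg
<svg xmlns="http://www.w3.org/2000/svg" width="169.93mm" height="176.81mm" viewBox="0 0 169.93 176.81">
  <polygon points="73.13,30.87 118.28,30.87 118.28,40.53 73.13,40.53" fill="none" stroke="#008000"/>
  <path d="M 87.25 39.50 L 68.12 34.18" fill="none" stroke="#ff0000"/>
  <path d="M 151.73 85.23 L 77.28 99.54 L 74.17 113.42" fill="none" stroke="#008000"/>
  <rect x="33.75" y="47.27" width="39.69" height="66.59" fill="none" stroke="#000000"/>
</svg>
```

; Generated by LaserGRBL
G21
G90
G00 X73.13 Y145.94
M4 S463
G1 X118.28 Y145.94 F2084
G1 X118.28 Y136.28
G1 X73.13 Y136.28
G1 X73.13 Y145.94
M5
G00 X87.25 Y137.31
M4 S944
G1 X68.12 Y142.63 F928
M5
G00 X151.73 Y91.58
M4 S463
G1 X77.28 Y77.27 F2084
G1 X74.17 Y63.39
M5
G00 X33.75 Y129.54
M4 S177
G1 X73.44 Y129.54 F3058
G1 X73.44 Y62.95
G1 X33.75 Y62.95
G1 X33.75 Y129.54
M5

Since the viewBox matches the mm dimensions, user units are millimetres directly. The only transform is the Y-flip y_m = 176.81 − y_svg.

Shape 1 is a rectangle drawn with `<polygon>`. Its stroke #008000 means score at S463, F2084. After flipping Y the toolpath is (73.13,145.94) → (118.28,145.94) → (118.28,136.28) → (73.13,136.28) → (73.13,145.94), returning to the start.

Shape 2 is a line segment drawn with `<path>`. Its stroke #ff0000 means cut at S944, F928. After flipping Y the toolpath is (87.25,137.31) → (68.12,142.63).

Shape 3 is a open polyline drawn with `<path>`. Its stroke #008000 means score at S463, F2084. After flipping Y the toolpath is (151.73,91.58) → (77.28,77.27) → (74.17,63.39).

Shape 4 is a rectangle drawn with `<rect>`. Its stroke #000000 means engrave at S177, F3058. After flipping Y the toolpath is (33.75,129.54) → (73.44,129.54) → (73.44,62.95) → (33.75,62.95) → (33.75,129.54), returning to the start.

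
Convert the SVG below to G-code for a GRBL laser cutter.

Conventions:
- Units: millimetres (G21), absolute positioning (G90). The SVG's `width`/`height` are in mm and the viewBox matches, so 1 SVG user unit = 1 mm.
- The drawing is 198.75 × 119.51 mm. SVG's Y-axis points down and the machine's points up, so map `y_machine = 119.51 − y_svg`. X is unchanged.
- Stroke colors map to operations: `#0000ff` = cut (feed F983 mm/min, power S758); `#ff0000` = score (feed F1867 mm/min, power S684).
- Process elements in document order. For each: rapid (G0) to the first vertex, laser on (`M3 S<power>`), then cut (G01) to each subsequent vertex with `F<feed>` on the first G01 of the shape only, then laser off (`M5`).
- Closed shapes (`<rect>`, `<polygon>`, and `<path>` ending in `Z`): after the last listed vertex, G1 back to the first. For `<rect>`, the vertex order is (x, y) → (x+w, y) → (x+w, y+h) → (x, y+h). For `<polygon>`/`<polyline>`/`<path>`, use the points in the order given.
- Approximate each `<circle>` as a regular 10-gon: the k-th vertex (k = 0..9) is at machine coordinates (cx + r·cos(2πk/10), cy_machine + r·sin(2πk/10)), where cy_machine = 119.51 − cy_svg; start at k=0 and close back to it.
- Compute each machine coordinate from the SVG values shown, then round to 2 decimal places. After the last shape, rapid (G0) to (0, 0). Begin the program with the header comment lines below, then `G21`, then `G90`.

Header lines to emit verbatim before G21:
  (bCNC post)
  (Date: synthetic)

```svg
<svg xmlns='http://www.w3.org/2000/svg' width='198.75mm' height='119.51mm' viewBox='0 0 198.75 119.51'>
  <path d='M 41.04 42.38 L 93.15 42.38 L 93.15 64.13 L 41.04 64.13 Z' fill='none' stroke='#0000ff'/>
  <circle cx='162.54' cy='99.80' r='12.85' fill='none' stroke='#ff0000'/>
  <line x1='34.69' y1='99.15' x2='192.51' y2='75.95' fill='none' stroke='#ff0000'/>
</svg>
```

(bCNC post)
(Date: synthetic)
G21
G90
G0 X41.04 Y77.13
M3 S758
G01 X93.15 Y77.13 F983
G01 X93.15 Y55.38
G01 X41.04 Y55.38
G01 X41.04 Y77.13
M5
G0 X175.39 Y19.71
M3 S684
G01 X172.94 Y27.26 F1867
G01 X166.51 Y31.93
G01 X158.57 Y31.93
G01 X152.14 Y27.26
G01 X149.69 Y19.71
G01 X152.14 Y12.16
G01 X158.57 Y7.49
G01 X166.51 Y7.49
G01 X172.94 Y12.16
G01 X175.39 Y19.71
M5
G0 X34.69 Y20.36
M3 S684
G01 X192.51 Y43.56 F1867
M5
G0 X0.00 Y0.00

1 u = 1 mm; y_m = 119.51 − y.

[1] `<path>` rectangle, #0000ff→cut S758 F983: (41.04,77.13) → (93.15,77.13) → (93.15,55.38) → (41.04,55.38) → (41.04,77.13) (closed)

[2] `<circle>` circle, #ff0000→score S684 F1867: (175.39,19.71) → (172.94,27.26) → (166.51,31.93) → (158.57,31.93) → (152.14,27.26) → (149.69,19.71) → (152.14,12.16) → (158.57,7.49) → (166.51,7.49) → (172.94,12.16) → (175.39,19.71) (closed)

[3] `<line>` line segment, #ff0000→score S684 F1867: (34.69,20.36) → (192.51,43.56)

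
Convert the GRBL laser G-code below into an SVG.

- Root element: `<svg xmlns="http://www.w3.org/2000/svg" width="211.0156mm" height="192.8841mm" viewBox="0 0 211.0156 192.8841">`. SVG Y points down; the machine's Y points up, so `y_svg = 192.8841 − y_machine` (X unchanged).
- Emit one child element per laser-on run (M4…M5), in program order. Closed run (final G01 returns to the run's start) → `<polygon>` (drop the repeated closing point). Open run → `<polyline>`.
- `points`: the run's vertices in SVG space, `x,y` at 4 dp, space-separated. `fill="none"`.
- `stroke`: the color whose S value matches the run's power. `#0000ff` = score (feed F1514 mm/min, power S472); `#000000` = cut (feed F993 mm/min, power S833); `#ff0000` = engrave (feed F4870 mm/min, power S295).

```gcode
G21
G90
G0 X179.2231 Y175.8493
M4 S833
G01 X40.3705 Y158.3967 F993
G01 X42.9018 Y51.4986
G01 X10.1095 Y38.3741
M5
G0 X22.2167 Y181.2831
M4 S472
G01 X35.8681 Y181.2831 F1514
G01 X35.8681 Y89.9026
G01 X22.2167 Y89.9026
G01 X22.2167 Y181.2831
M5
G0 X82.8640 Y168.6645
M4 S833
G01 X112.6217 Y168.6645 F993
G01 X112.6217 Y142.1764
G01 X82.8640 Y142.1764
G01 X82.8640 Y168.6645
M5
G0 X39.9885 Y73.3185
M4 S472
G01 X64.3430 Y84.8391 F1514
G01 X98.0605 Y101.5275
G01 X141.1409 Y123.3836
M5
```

<svg xmlns="http://www.w3.org/2000/svg" width="211.0156mm" height="192.8841mm" viewBox="0 0 211.0156 192.8841">
  <polyline points="179.2231,17.0348 40.3705,34.4874 42.9018,141.3855 10.1095,154.5100" fill="none" stroke="#000000"/>
  <polygon points="22.2167,11.6010 35.8681,11.6010 35.8681,102.9815 22.2167,102.9815" fill="none" stroke="#0000ff"/>
  <polygon points="82.8640,24.2196 112.6217,24.2196 112.6217,50.7077 82.8640,50.7077" fill="none" stroke="#000000"/>
  <polyline points="39.9885,119.5656 64.3430,108.0450 98.0605,91.3566 141.1409,69.5005" fill="none" stroke="#0000ff"/>
</svg>

y_svg = 192.8841 − y_m.

[1] S833→`#000000` (cut); open run; points: 179.2231,17.0348 40.3705,34.4874 42.9018,141.3855 10.1095,154.5100

[2] S472→`#0000ff` (score); closed run; points: 22.2167,11.6010 35.8681,11.6010 35.8681,102.9815 22.2167,102.9815

[3] S833→`#000000` (cut); closed run; points: 82.8640,24.2196 112.6217,24.2196 112.6217,50.7077 82.8640,50.7077

[4] S472→`#0000ff` (score); open run; points: 39.9885,119.5656 64.3430,108.0450 98.0605,91.3566 141.1409,69.5005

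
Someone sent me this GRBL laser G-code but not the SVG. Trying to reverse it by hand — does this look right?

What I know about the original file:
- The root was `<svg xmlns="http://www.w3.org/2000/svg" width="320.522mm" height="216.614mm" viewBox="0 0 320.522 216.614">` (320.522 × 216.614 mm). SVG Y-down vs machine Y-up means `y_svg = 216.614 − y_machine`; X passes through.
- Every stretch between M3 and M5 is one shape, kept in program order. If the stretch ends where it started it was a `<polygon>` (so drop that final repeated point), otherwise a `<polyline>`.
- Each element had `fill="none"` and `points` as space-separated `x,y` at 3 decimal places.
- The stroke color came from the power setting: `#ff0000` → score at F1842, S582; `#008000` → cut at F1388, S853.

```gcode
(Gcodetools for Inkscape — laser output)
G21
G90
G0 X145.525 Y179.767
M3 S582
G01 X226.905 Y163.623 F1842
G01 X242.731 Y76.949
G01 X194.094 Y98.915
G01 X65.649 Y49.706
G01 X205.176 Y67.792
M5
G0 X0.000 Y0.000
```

<svg xmlns="http://www.w3.org/2000/svg" width="320.522mm" height="216.614mm" viewBox="0 0 320.522 216.614">
  <polyline points="145.525,36.847 226.905,52.991 242.731,139.665 194.094,117.699 65.649,166.908 205.176,148.822" fill="none" stroke="#ff0000"/>
</svg>

Machine Y-up, SVG Y-down with viewBox height 216.614, so y_svg = 216.614 − y_machine; X carries over. Every run uses S582, so all elements get stroke `#ff0000` (score).

Run 1: The run is open, so emit a `<polyline>` with points (Y-flipped): 145.525,36.847 226.905,52.991 242.731,139.665 194.094,117.699 65.649,166.908 205.176,148.822.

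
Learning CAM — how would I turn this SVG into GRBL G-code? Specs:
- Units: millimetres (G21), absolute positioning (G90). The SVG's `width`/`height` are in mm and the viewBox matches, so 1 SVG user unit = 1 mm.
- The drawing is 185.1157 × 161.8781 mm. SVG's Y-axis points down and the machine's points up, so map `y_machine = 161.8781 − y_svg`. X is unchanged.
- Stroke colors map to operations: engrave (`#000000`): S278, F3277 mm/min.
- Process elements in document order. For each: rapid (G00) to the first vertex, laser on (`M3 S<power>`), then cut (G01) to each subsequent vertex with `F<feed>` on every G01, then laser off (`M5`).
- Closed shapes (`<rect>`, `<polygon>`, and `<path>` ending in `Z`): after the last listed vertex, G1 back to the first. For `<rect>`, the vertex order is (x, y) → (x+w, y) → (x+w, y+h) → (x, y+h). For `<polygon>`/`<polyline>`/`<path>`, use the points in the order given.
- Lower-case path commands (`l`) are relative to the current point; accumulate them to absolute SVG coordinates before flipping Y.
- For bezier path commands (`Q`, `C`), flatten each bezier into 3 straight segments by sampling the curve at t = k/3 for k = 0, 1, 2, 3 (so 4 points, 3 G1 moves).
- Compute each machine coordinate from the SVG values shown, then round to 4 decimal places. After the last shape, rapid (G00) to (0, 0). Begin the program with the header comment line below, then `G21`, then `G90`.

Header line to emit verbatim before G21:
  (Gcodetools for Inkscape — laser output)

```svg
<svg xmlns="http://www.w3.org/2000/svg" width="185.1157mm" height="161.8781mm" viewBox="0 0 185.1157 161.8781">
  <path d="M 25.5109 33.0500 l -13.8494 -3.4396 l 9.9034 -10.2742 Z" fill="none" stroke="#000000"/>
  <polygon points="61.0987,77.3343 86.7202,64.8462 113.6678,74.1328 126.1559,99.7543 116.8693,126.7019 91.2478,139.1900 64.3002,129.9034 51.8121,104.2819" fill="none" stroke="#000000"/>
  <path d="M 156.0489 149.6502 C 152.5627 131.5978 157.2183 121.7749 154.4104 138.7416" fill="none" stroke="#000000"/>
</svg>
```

(Gcodetools for Inkscape — laser output)
G21
G90
G00 X25.5109 Y128.8281
M3 S278
G01 X11.6615 Y132.2677 F3277
G01 X21.5649 Y142.5419 F3277
G01 X25.5109 Y128.8281 F3277
M5
G00 X61.0987 Y84.5438
M3 S278
G01 X86.7202 Y97.0319 F3277
G01 X113.6678 Y87.7453 F3277
G01 X126.1559 Y62.1238 F3277
G01 X116.8693 Y35.1762 F3277
G01 X91.2478 Y22.6881 F3277
G01 X64.3002 Y31.9747 F3277
G01 X51.8121 Y57.5962 F3277
G01 X61.0987 Y84.5438 F3277
M5
G00 X156.0489 Y12.2279
M3 S278
G01 X154.6987 Y26.8497 F3277
G01 X155.3084 Y31.8607 F3277
G01 X154.4104 Y23.1365 F3277
M5
G00 X0.0000 Y0.0000

Since the viewBox matches the mm dimensions, user units are millimetres directly. The only transform is the Y-flip y_m = 161.8781 − y_svg.

Shape 1 is a regular polygon drawn with `<path>`. Its stroke #000000 means engrave at S278, F3277. After flipping Y the toolpath is (25.5109,128.8281) → (11.6615,132.2677) → (21.5649,142.5419) → (25.5109,128.8281), returning to the start.

Shape 2 is a regular polygon drawn with `<polygon>`. Its stroke #000000 means engrave at S278, F3277. After flipping Y the toolpath is (61.0987,84.5438) → (86.7202,97.0319) → (113.6678,87.7453) → (126.1559,62.1238) → (116.8693,35.1762) → (91.2478,22.6881) → (64.3002,31.9747) → (51.8121,57.5962) → (61.0987,84.5438), returning to the start.

Shape 3 is a cubic bezier drawn with `<path>`. Its stroke #000000 means engrave at S278, F3277. After flipping Y the toolpath is (156.0489,12.2279) → (154.6987,26.8497) → (155.3084,31.8607) → (154.4104,23.1365).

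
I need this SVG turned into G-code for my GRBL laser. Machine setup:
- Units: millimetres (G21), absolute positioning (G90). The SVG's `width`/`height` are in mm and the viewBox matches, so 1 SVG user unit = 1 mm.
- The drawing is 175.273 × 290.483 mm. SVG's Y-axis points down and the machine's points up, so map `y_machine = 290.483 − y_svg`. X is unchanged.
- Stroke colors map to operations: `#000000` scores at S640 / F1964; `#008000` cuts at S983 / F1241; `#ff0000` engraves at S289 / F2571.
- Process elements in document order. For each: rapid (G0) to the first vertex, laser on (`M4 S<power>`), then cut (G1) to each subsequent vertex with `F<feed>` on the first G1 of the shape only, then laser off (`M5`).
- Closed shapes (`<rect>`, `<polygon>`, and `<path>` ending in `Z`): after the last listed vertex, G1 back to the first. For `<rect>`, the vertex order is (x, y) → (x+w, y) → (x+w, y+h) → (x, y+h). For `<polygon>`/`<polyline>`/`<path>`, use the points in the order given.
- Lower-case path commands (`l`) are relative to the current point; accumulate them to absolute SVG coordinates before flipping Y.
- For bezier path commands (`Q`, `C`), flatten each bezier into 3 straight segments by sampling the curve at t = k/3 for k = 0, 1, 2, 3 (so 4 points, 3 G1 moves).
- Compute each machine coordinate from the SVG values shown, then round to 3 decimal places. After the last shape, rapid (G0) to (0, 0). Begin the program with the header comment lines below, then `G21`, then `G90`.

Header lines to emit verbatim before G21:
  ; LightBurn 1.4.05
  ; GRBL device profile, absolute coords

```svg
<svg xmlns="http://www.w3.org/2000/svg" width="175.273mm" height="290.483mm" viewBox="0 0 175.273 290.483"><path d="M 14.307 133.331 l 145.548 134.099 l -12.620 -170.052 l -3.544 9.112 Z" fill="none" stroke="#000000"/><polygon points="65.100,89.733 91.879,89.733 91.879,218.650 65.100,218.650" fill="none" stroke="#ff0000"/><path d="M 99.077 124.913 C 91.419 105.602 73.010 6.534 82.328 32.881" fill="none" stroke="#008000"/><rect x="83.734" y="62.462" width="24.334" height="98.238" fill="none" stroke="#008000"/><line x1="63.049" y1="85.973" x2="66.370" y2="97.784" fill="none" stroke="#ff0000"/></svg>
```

; LightBurn 1.4.05
; GRBL device profile, absolute coords
G21
G90
G0 X14.307 Y157.152
M4 S640
G1 X159.855 Y23.053 F1964
G1 X147.235 Y193.105
G1 X143.691 Y183.993
G1 X14.307 Y157.152
M5
G0 X65.100 Y200.750
M4 S289
G1 X91.879 Y200.750 F2571
G1 X91.879 Y71.833
G1 X65.100 Y71.833
G1 X65.100 Y200.750
M5
G0 X99.077 Y165.570
M4 S983
G1 X89.260 Y203.868 F1241
G1 X80.827 Y249.743
G1 X82.328 Y257.602
M5
G0 X83.734 Y228.021
M4 S983
G1 X108.068 Y228.021 F1241
G1 X108.068 Y129.783
G1 X83.734 Y129.783
G1 X83.734 Y228.021
M5
G0 X63.049 Y204.510
M4 S289
G1 X66.370 Y192.699 F2571
M5
G0 X0.000 Y0.000

viewBox `0 0 175.273 290.483` with mm width/height → 1 unit = 1 mm. Flip: y_m = 290.483 − y_svg.

**Shape 1** — `<path>` closed polygon, stroke `#000000` → score (S640, F1964). Machine vertices: (14.307,157.152) → (159.855,23.053) → (147.235,193.105) → (143.691,183.993) → (14.307,157.152). Closed: final G1 returns to the first vertex.

**Shape 2** — `<polygon>` rectangle, stroke `#ff0000` → engrave (S289, F2571). Machine vertices: (65.100,200.750) → (91.879,200.750) → (91.879,71.833) → (65.100,71.833) → (65.100,200.750). Closed: final G1 returns to the first vertex.

**Shape 3** — `<path>` cubic bezier, stroke `#008000` → cut (S983, F1241). Control points (SVG): P0=(99.077,124.913), P1=(91.419,105.602), P2=(73.010,6.534), P3=(82.328,32.881); sampled at t=k/3. Machine vertices: (99.077,165.570) → (89.260,203.868) → (80.827,249.743) → (82.328,257.602). Open path.

**Shape 4** — `<rect>` rectangle, stroke `#008000` → cut (S983, F1241). Machine vertices: (83.734,228.021) → (108.068,228.021) → (108.068,129.783) → (83.734,129.783) → (83.734,228.021). Closed: final G1 returns to the first vertex.

**Shape 5** — `<line>` line segment, stroke `#ff0000` → engrave (S289, F2571). Machine vertices: (63.049,204.510) → (66.370,192.699). Open path.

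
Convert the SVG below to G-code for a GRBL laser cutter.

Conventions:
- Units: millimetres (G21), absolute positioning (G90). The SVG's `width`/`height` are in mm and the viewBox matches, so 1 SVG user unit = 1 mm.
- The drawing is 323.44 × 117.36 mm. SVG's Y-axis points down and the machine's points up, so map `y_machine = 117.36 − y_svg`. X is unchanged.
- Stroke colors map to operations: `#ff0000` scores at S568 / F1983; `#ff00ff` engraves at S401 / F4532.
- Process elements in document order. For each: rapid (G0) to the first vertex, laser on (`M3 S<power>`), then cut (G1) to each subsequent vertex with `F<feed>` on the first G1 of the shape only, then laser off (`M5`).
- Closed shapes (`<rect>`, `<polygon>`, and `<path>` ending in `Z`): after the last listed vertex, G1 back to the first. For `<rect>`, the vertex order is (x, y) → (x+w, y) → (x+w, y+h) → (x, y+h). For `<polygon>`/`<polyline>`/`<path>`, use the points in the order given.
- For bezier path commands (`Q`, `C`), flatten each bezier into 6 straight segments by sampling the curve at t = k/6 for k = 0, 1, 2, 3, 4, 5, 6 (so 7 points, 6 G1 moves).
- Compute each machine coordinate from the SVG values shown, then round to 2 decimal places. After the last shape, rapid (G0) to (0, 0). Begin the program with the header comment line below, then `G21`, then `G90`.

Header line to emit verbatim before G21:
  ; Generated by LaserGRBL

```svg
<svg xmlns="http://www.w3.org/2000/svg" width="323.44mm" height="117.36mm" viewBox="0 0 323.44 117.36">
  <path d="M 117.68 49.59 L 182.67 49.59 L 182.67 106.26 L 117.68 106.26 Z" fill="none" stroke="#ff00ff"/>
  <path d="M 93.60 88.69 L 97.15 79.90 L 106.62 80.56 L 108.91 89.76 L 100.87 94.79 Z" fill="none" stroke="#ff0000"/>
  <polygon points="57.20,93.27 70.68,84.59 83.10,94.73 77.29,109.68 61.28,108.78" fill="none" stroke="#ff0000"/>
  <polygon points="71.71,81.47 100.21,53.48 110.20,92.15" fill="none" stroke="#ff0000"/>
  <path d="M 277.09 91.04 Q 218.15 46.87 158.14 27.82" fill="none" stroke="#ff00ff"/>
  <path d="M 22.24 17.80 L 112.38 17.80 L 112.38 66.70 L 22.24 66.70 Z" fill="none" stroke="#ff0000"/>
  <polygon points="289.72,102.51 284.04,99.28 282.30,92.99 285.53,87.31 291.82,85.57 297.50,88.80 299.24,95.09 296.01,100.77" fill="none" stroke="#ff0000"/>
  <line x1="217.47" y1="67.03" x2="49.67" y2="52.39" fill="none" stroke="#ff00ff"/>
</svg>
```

; Generated by LaserGRBL
G21
G90
G0 X117.68 Y67.77
M3 S401
G1 X182.67 Y67.77 F4532
G1 X182.67 Y11.10
G1 X117.68 Y11.10
G1 X117.68 Y67.77
M5
G0 X93.60 Y28.67
M3 S568
G1 X97.15 Y37.46 F1983
G1 X106.62 Y36.80
G1 X108.91 Y27.60
G1 X100.87 Y22.57
G1 X93.60 Y28.67
M5
G0 X57.20 Y24.09
M3 S568
G1 X70.68 Y32.77 F1983
G1 X83.10 Y22.63
G1 X77.29 Y7.68
G1 X61.28 Y8.58
G1 X57.20 Y24.09
M5
G0 X71.71 Y35.89
M3 S568
G1 X100.21 Y63.88 F1983
G1 X110.20 Y25.21
G1 X71.71 Y35.89
M5
G0 X277.09 Y26.32
M3 S401
G1 X257.41 Y40.35 F4532
G1 X237.68 Y52.98
G1 X217.88 Y64.21
G1 X198.03 Y74.05
G1 X178.11 Y82.49
G1 X158.14 Y89.54
M5
G0 X22.24 Y99.56
M3 S568
G1 X112.38 Y99.56 F1983
G1 X112.38 Y50.66
G1 X22.24 Y50.66
G1 X22.24 Y99.56
M5
G0 X289.72 Y14.85
M3 S568
G1 X284.04 Y18.08 F1983
G1 X282.30 Y24.37
G1 X285.53 Y30.05
G1 X291.82 Y31.79
G1 X297.50 Y28.56
G1 X299.24 Y22.27
G1 X296.01 Y16.59
G1 X289.72 Y14.85
M5
G0 X217.47 Y50.33
M3 S401
G1 X49.67 Y64.97 F4532
M5
G0 X0.00 Y0.00

1 u = 1 mm; y_m = 117.36 − y.

[1] `<path>` rectangle, #ff00ff→engrave S401 F4532: (117.68,67.77) → (182.67,67.77) → (182.67,11.10) → (117.68,11.10) → (117.68,67.77) (closed)

[2] `<path>` regular polygon, #ff0000→score S568 F1983: (93.60,28.67) → (97.15,37.46) → (106.62,36.80) → (108.91,27.60) → (100.87,22.57) → (93.60,28.67) (closed)

[3] `<polygon>` regular polygon, #ff0000→score S568 F1983: (57.20,24.09) → (70.68,32.77) → (83.10,22.63) → (77.29,7.68) → (61.28,8.58) → (57.20,24.09) (closed)

[4] `<polygon>` regular polygon, #ff0000→score S568 F1983: (71.71,35.89) → (100.21,63.88) → (110.20,25.21) → (71.71,35.89) (closed)

[5] `<path>` quadratic bezier, #ff00ff→engrave S401 F4532: (277.09,26.32) → (257.41,40.35) → (237.68,52.98) → (217.88,64.21) → (198.03,74.05) → (178.11,82.49) → (158.14,89.54)

[6] `<path>` rectangle, #ff0000→score S568 F1983: (22.24,99.56) → (112.38,99.56) → (112.38,50.66) → (22.24,50.66) → (22.24,99.56) (closed)

[7] `<polygon>` regular polygon, #ff0000→score S568 F1983: (289.72,14.85) → (284.04,18.08) → (282.30,24.37) → (285.53,30.05) → (291.82,31.79) → (297.50,28.56) → (299.24,22.27) → (296.01,16.59) → (289.72,14.85) (closed)

[8] `<line>` line segment, #ff00ff→engrave S401 F4532: (217.47,50.33) → (49.67,64.97)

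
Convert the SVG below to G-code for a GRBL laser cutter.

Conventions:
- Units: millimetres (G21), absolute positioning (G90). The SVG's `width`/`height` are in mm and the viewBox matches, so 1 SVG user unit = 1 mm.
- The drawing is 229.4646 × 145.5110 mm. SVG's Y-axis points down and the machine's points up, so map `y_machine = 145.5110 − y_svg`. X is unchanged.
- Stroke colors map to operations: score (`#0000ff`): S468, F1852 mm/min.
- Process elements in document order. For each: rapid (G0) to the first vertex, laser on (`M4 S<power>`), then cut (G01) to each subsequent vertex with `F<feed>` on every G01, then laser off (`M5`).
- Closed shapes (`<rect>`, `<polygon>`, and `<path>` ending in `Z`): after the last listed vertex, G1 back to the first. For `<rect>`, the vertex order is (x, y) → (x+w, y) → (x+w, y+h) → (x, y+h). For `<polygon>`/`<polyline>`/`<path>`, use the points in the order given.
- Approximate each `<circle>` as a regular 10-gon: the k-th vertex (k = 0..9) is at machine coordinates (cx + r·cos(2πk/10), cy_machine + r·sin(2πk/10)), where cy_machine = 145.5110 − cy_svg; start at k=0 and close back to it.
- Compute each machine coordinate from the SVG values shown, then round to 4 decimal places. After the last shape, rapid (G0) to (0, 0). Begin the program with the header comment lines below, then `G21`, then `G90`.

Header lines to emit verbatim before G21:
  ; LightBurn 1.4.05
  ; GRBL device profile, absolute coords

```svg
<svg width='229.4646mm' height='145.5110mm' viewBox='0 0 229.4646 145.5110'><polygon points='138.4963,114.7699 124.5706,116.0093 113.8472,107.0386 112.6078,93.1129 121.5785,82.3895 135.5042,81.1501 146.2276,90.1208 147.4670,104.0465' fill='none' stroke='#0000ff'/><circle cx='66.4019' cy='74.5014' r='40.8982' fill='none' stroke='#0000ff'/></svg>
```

; LightBurn 1.4.05
; GRBL device profile, absolute coords
G21
G90
G0 X138.4963 Y30.7411
M4 S468
G01 X124.5706 Y29.5017 F1852
G01 X113.8472 Y38.4724 F1852
G01 X112.6078 Y52.3981 F1852
G01 X121.5785 Y63.1215 F1852
G01 X135.5042 Y64.3609 F1852
G01 X146.2276 Y55.3902 F1852
G01 X147.4670 Y41.4645 F1852
G01 X138.4963 Y30.7411 F1852
M5
G0 X107.3001 Y71.0096
M4 S468
G01 X99.4892 Y95.0490 F1852
G01 X79.0401 Y109.9061 F1852
G01 X53.7637 Y109.9061 F1852
G01 X33.3146 Y95.0490 F1852
G01 X25.5037 Y71.0096 F1852
G01 X33.3146 Y46.9702 F1852
G01 X53.7637 Y32.1131 F1852
G01 X79.0401 Y32.1131 F1852
G01 X99.4892 Y46.9702 F1852
G01 X107.3001 Y71.0096 F1852
M5
G0 X0.0000 Y0.0000

Since the viewBox matches the mm dimensions, user units are millimetres directly. The only transform is the Y-flip y_m = 145.5110 − y_svg.

Shape 1 is a regular polygon drawn with `<polygon>`. Its stroke #0000ff means score at S468, F1852. After flipping Y the toolpath is (138.4963,30.7411) → (124.5706,29.5017) → (113.8472,38.4724) → (112.6078,52.3981) → (121.5785,63.1215) → (135.5042,64.3609) → (146.2276,55.3902) → (147.4670,41.4645) → (138.4963,30.7411), returning to the start.

Shape 2 is a circle drawn with `<circle>`. Its stroke #0000ff means score at S468, F1852. After flipping Y the toolpath is (107.3001,71.0096) → (99.4892,95.0490) → (79.0401,109.9061) → (53.7637,109.9061) → (33.3146,95.0490) → (25.5037,71.0096) → (33.3146,46.9702) → (53.7637,32.1131) → (79.0401,32.1131) → (99.4892,46.9702) → (107.3001,71.0096), returning to the start.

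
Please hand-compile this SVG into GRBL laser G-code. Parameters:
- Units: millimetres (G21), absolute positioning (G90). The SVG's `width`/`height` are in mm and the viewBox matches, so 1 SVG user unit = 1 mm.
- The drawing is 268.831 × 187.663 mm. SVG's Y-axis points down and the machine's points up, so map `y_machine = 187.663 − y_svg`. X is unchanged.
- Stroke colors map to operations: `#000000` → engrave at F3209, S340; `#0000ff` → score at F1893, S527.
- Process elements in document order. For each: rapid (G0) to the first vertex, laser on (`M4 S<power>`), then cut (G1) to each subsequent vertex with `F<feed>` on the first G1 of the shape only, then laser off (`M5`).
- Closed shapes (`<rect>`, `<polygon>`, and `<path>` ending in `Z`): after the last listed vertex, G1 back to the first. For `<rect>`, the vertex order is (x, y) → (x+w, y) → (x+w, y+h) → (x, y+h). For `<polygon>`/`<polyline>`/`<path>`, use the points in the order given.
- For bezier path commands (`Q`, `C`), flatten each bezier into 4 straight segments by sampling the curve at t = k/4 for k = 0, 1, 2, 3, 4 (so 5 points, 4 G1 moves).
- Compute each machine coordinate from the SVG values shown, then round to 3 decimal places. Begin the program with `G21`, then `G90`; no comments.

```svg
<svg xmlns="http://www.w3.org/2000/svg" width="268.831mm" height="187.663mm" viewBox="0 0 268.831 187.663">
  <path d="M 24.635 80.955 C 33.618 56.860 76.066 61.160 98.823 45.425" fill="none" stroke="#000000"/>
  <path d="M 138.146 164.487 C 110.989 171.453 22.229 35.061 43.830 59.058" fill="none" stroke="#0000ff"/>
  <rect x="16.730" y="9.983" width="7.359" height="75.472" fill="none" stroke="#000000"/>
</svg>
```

G21
G90
G0 X24.635 Y106.708
M4 S340
G1 X36.816 Y120.212 F3209
G1 X56.564 Y127.608
G1 X78.894 Y133.437
G1 X98.823 Y142.238
M5
G0 X138.146 Y23.176
M4 S527
G1 X108.915 Y40.085 F1893
G1 X72.704 Y82.277
G1 X45.635 Y121.276
G1 X43.830 Y128.605
M5
G0 X16.730 Y177.680
M4 S340
G1 X24.089 Y177.680 F3209
G1 X24.089 Y102.208
G1 X16.730 Y102.208
G1 X16.730 Y177.680
M5

Since the viewBox matches the mm dimensions, user units are millimetres directly. The only transform is the Y-flip y_m = 187.663 − y_svg.

Shape 1 is a cubic bezier drawn with `<path>`. Its stroke #000000 means engrave at S340, F3209. After flipping Y the toolpath is (24.635,106.708) → (36.816,120.212) → (56.564,127.608) → (78.894,133.437) → (98.823,142.238).

Shape 2 is a cubic bezier drawn with `<path>`. Its stroke #0000ff means score at S527, F1893. After flipping Y the toolpath is (138.146,23.176) → (108.915,40.085) → (72.704,82.277) → (45.635,121.276) → (43.830,128.605).

Shape 3 is a rectangle drawn with `<rect>`. Its stroke #000000 means engrave at S340, F3209. After flipping Y the toolpath is (16.730,177.680) → (24.089,177.680) → (24.089,102.208) → (16.730,102.208) → (16.730,177.680), returning to the start.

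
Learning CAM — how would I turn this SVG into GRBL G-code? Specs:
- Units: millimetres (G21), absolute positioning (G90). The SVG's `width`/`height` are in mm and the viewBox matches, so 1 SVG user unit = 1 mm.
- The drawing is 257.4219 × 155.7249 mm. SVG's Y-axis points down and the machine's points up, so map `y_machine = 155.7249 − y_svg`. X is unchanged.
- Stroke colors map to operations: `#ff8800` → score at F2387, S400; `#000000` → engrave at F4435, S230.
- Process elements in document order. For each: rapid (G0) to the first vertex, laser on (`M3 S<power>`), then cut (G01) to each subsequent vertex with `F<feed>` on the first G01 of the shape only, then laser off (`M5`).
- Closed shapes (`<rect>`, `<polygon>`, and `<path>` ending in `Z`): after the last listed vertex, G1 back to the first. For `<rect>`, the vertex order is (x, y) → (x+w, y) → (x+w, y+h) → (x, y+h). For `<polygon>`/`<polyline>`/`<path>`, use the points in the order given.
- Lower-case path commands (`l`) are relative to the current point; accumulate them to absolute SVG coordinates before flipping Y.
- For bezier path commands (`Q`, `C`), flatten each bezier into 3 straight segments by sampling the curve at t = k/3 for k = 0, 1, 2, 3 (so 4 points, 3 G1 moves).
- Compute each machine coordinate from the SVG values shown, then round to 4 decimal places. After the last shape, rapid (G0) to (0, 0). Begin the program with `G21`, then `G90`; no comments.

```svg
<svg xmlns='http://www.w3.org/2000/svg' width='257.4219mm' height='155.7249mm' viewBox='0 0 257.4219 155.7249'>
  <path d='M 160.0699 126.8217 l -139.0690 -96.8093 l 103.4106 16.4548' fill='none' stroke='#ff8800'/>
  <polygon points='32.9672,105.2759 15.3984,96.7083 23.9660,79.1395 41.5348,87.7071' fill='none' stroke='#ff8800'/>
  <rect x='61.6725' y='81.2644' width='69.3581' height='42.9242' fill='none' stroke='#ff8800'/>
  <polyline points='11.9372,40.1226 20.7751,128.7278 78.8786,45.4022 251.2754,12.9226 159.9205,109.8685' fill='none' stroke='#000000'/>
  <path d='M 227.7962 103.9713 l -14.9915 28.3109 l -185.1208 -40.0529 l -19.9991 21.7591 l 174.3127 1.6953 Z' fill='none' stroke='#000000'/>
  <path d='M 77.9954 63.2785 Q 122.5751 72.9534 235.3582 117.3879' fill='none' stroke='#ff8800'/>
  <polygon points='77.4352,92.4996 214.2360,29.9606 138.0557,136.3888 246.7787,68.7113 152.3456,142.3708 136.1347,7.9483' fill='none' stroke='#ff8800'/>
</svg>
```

G21
G90
G0 X160.0699 Y28.9032
M3 S400
G01 X21.0009 Y125.7125 F2387
G01 X124.4115 Y109.2577
M5
G0 X32.9672 Y50.4490
M3 S400
G01 X15.3984 Y59.0166 F2387
G01 X23.9660 Y76.5854
G01 X41.5348 Y68.0178
G01 X32.9672 Y50.4490
M5
G0 X61.6725 Y74.4605
M3 S400
G01 X131.0306 Y74.4605 F2387
G01 X131.0306 Y31.5363
G01 X61.6725 Y31.5363
G01 X61.6725 Y74.4605
M5
G0 X11.9372 Y115.6023
M3 S230
G01 X20.7751 Y26.9971 F4435
G01 X78.8786 Y110.3227
G01 X251.2754 Y142.8023
G01 X159.9205 Y45.8564
M5
G0 X227.7962 Y51.7536
M3 S230
G01 X212.8047 Y23.4427 F4435
G01 X27.6839 Y63.4956
G01 X7.6848 Y41.7365
G01 X181.9975 Y40.0412
G01 X227.7962 Y51.7536
M5
G0 X77.9954 Y92.4464
M3 S400
G01 X115.2934 Y82.1343 F2387
G01 X167.7476 Y64.0978
G01 X235.3582 Y38.3370
M5
G0 X77.4352 Y63.2253
M3 S400
G01 X214.2360 Y125.7643 F2387
G01 X138.0557 Y19.3361
G01 X246.7787 Y87.0136
G01 X152.3456 Y13.3541
G01 X136.1347 Y147.7766
G01 X77.4352 Y63.2253
M5
G0 X0.0000 Y0.0000

viewBox `0 0 257.4219 155.7249` with mm width/height → 1 unit = 1 mm. Flip: y_m = 155.7249 − y_svg.

**Shape 1** — `<path>` open polyline, stroke `#ff8800` → score (S400, F2387). Machine vertices: (160.0699,28.9032) → (21.0009,125.7125) → (124.4115,109.2577). Open path.

**Shape 2** — `<polygon>` regular polygon, stroke `#ff8800` → score (S400, F2387). Machine vertices: (32.9672,50.4490) → (15.3984,59.0166) → (23.9660,76.5854) → (41.5348,68.0178) → (32.9672,50.4490). Closed: final G1 returns to the first vertex.

**Shape 3** — `<rect>` rectangle, stroke `#ff8800` → score (S400, F2387). Machine vertices: (61.6725,74.4605) → (131.0306,74.4605) → (131.0306,31.5363) → (61.6725,31.5363) → (61.6725,74.4605). Closed: final G1 returns to the first vertex.

**Shape 4** — `<polyline>` open polyline, stroke `#000000` → engrave (S230, F4435). Machine vertices: (11.9372,115.6023) → (20.7751,26.9971) → (78.8786,110.3227) → (251.2754,142.8023) → (159.9205,45.8564). Open path.

**Shape 5** — `<path>` closed polygon, stroke `#000000` → engrave (S230, F4435). Machine vertices: (227.7962,51.7536) → (212.8047,23.4427) → (27.6839,63.4956) → (7.6848,41.7365) → (181.9975,40.0412) → (227.7962,51.7536). Closed: final G1 returns to the first vertex.

**Shape 6** — `<path>` quadratic bezier, stroke `#ff8800` → score (S400, F2387). Control points (SVG): P0=(77.9954,63.2785), P1=(122.5751,72.9534), P2=(235.3582,117.3879); sampled at t=k/3. Machine vertices: (77.9954,92.4464) → (115.2934,82.1343) → (167.7476,64.0978) → (235.3582,38.3370). Open path.

**Shape 7** — `<polygon>` closed polygon, stroke `#ff8800` → score (S400, F2387). Machine vertices: (77.4352,63.2253) → (214.2360,125.7643) → (138.0557,19.3361) → (246.7787,87.0136) → (152.3456,13.3541) → (136.1347,147.7766) → (77.4352,63.2253). Closed: final G1 returns to the first vertex.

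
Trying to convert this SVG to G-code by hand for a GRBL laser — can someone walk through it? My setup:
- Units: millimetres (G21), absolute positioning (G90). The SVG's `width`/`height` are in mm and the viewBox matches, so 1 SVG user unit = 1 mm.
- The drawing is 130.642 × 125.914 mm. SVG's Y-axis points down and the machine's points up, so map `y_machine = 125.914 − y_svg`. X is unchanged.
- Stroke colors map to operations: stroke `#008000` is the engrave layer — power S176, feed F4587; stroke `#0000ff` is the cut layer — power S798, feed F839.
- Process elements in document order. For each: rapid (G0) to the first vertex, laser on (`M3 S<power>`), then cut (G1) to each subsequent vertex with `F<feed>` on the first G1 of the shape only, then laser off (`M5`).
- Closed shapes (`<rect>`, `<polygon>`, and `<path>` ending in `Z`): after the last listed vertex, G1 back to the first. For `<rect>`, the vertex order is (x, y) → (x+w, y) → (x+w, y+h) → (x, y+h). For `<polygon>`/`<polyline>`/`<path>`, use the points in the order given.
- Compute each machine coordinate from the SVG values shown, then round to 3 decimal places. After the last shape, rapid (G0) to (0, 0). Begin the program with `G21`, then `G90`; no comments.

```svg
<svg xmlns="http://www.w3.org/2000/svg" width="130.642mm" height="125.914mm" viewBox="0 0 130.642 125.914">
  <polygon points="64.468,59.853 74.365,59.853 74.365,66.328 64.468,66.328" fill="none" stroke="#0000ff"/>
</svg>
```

G21
G90
G0 X64.468 Y66.061
M3 S798
G1 X74.365 Y66.061 F839
G1 X74.365 Y59.586
G1 X64.468 Y59.586
G1 X64.468 Y66.061
M5
G0 X0.000 Y0.000

1 u = 1 mm; y_m = 125.914 − y.

[1] `<polygon>` rectangle, #0000ff→cut S798 F839: (64.468,66.061) → (74.365,66.061) → (74.365,59.586) → (64.468,59.586) → (64.468,66.061) (closed)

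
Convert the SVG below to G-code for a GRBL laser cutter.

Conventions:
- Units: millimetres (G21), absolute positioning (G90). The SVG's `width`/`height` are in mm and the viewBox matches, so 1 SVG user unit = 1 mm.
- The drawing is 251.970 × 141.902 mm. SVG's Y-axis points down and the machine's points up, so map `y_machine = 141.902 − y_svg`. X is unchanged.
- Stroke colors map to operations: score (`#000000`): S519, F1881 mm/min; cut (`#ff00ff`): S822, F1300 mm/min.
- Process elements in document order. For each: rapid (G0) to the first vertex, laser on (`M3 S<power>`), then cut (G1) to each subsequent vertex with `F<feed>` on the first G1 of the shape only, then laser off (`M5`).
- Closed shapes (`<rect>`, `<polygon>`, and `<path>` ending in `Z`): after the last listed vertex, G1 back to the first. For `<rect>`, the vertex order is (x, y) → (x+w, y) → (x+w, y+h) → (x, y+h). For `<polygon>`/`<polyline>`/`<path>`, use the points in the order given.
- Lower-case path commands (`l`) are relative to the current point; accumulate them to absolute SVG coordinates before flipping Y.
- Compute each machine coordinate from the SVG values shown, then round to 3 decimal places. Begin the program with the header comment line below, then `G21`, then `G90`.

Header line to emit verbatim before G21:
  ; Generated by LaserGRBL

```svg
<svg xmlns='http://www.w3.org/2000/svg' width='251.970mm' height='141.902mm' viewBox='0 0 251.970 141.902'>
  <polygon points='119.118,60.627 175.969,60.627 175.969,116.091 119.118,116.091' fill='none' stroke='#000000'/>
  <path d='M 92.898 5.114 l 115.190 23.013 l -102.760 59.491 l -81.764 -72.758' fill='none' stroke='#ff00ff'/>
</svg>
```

; Generated by LaserGRBL
G21
G90
G0 X119.118 Y81.275
M3 S519
G1 X175.969 Y81.275 F1881
G1 X175.969 Y25.811
G1 X119.118 Y25.811
G1 X119.118 Y81.275
M5
G0 X92.898 Y136.788
M3 S822
G1 X208.088 Y113.775 F1300
G1 X105.328 Y54.284
G1 X23.564 Y127.042
M5

1 u = 1 mm; y_m = 141.902 − y.

[1] `<polygon>` rectangle, #000000→score S519 F1881: (119.118,81.275) → (175.969,81.275) → (175.969,25.811) → (119.118,25.811) → (119.118,81.275) (closed)

[2] `<path>` open polyline, #ff00ff→cut S822 F1300: (92.898,136.788) → (208.088,113.775) → (105.328,54.284) → (23.564,127.042)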